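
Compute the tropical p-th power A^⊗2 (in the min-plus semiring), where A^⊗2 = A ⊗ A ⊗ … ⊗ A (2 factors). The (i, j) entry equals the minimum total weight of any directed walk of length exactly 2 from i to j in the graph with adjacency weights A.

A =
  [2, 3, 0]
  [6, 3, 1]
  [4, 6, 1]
A^⊗2 =
  [4, 5, 1]
  [5, 6, 2]
  [5, 7, 2]

Each entry (A^⊗2)_ij equals the minimum over all length-2 walks i = v_0 → v_1 → … → v_2 = j of Σ_t A[v_t][v_{t+1}]. For example, for (i, j) = (0, 2) we minimise over 3 possible intermediate vertex sequences; the minimum is 1, attained along the walk 0 → 2 → 2.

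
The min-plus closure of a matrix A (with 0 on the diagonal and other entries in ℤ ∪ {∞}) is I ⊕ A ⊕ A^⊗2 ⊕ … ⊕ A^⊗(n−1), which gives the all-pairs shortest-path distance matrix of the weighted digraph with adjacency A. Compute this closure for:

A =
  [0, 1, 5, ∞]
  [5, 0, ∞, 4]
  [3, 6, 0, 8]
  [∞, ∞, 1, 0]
Closure =
  [0, 1, 5, 5]
  [5, 0, 5, 4]
  [3, 4, 0, 8]
  [4, 5, 1, 0]

This is the Floyd-Warshall all-pairs shortest-path computation. For each intermediate vertex k = 0, 1, …, 3, update dist[i][j] ← min(dist[i][j], dist[i][k] + dist[k][j]). The final matrix gives, for each (i, j), the minimum total weight of any directed path from i to j (possibly empty when i = j).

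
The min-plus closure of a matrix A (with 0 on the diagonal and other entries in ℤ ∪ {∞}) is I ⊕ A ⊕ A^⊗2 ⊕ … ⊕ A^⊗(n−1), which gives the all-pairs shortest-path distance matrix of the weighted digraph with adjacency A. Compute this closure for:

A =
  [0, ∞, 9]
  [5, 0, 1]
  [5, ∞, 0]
Closure =
  [0, ∞, 9]
  [5, 0, 1]
  [5, ∞, 0]

This is the Floyd-Warshall all-pairs shortest-path computation. For each intermediate vertex k = 0, 1, …, 2, update dist[i][j] ← min(dist[i][j], dist[i][k] + dist[k][j]). The final matrix gives, for each (i, j), the minimum total weight of any directed path from i to j (possibly empty when i = j).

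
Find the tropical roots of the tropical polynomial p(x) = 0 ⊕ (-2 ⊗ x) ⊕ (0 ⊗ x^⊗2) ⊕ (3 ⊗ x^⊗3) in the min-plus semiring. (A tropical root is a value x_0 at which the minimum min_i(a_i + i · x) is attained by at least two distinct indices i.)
Roots: {-3, -2, 2}

Each tropical root is a break point of the lower envelope of the lines y = a_i + i · x (there are 4 lines, with slopes 0, 1, ..., 3). Only the lines that attain the minimum somewhere contribute to roots; other lines are dominated. Here the surviving (envelope) indices are i = 3, i = 2, i = 1, i = 0.
Intersections between consecutive envelope lines give the roots: for adjacent envelope indices i < j the intersection is x = (a_i − a_j) / (j − i). Reading off the sorted break points: {-3, -2, 2}.
Verification: at each break x_0, at least two indices attain the minimum of min_i(a_i + i · x_0).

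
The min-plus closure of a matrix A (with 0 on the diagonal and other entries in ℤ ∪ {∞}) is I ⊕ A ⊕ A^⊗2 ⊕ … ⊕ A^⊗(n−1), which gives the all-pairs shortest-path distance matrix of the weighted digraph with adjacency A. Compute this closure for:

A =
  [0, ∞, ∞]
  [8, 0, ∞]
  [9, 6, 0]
Closure =
  [0, ∞, ∞]
  [8, 0, ∞]
  [9, 6, 0]

This is the Floyd-Warshall all-pairs shortest-path computation. For each intermediate vertex k = 0, 1, …, 2, update dist[i][j] ← min(dist[i][j], dist[i][k] + dist[k][j]). The final matrix gives, for each (i, j), the minimum total weight of any directed path from i to j (possibly empty when i = j).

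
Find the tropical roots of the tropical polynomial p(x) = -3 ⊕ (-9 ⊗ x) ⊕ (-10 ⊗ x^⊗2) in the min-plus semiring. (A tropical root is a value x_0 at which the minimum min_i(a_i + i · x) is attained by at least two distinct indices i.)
Roots: {1, 6}

Each tropical root is a break point of the lower envelope of the lines y = a_i + i · x (there are 3 lines, with slopes 0, 1, ..., 2). Only the lines that attain the minimum somewhere contribute to roots; other lines are dominated. Here the surviving (envelope) indices are i = 2, i = 1, i = 0.
Intersections between consecutive envelope lines give the roots: for adjacent envelope indices i < j the intersection is x = (a_i − a_j) / (j − i). Reading off the sorted break points: {1, 6}.
Verification: at each break x_0, at least two indices attain the minimum of min_i(a_i + i · x_0).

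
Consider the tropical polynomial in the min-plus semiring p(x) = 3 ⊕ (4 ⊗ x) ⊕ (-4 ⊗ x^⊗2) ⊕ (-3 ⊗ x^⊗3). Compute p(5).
p(5) = 3

A tropical monomial a ⊗ x^⊗i evaluates to a + i · x. Evaluating each term at x = 5:
  Term 0 contributes 3 + 0 · 5 = 3
  Term 1 contributes 4 + 1 · 5 = 9
  Term 2 contributes -4 + 2 · 5 = 6
  Term 3 contributes -3 + 3 · 5 = 12
p(5) = ⊕ of these = min[3, 9, 6, 12] = 3.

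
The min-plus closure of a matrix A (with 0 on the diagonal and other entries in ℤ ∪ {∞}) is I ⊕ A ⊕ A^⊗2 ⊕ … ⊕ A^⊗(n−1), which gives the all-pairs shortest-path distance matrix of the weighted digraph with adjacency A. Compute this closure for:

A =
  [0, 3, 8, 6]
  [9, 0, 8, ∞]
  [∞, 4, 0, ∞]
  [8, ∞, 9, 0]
Closure =
  [0, 3, 8, 6]
  [9, 0, 8, 15]
  [13, 4, 0, 19]
  [8, 11, 9, 0]

This is the Floyd-Warshall all-pairs shortest-path computation. For each intermediate vertex k = 0, 1, …, 3, update dist[i][j] ← min(dist[i][j], dist[i][k] + dist[k][j]). The final matrix gives, for each (i, j), the minimum total weight of any directed path from i to j (possibly empty when i = j).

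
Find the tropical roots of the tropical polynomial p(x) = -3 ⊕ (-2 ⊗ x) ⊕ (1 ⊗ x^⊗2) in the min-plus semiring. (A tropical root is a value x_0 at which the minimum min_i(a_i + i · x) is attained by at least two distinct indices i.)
Roots: {-3, -1}

Each tropical root is a break point of the lower envelope of the lines y = a_i + i · x (there are 3 lines, with slopes 0, 1, ..., 2). Only the lines that attain the minimum somewhere contribute to roots; other lines are dominated. Here the surviving (envelope) indices are i = 2, i = 1, i = 0.
Intersections between consecutive envelope lines give the roots: for adjacent envelope indices i < j the intersection is x = (a_i − a_j) / (j − i). Reading off the sorted break points: {-3, -1}.
Verification: at each break x_0, at least two indices attain the minimum of min_i(a_i + i · x_0).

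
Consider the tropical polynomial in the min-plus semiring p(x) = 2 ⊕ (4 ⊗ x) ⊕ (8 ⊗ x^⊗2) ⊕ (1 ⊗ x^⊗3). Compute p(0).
p(0) = 1

A tropical monomial a ⊗ x^⊗i evaluates to a + i · x. Evaluating each term at x = 0:
  Term 0 contributes 2 + 0 · 0 = 2
  Term 1 contributes 4 + 1 · 0 = 4
  Term 2 contributes 8 + 2 · 0 = 8
  Term 3 contributes 1 + 3 · 0 = 1
p(0) = ⊕ of these = min[2, 4, 8, 1] = 1.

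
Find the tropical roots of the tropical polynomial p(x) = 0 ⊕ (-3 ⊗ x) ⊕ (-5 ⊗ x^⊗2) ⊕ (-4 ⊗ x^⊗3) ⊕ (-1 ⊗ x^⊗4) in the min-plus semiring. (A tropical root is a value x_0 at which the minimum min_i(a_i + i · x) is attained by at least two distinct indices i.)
Roots: {-3, -1, 2, 3}

Each tropical root is a break point of the lower envelope of the lines y = a_i + i · x (there are 5 lines, with slopes 0, 1, ..., 4). Only the lines that attain the minimum somewhere contribute to roots; other lines are dominated. Here the surviving (envelope) indices are i = 4, i = 3, i = 2, i = 1, i = 0.
Intersections between consecutive envelope lines give the roots: for adjacent envelope indices i < j the intersection is x = (a_i − a_j) / (j − i). Reading off the sorted break points: {-3, -1, 2, 3}.
Verification: at each break x_0, at least two indices attain the minimum of min_i(a_i + i · x_0).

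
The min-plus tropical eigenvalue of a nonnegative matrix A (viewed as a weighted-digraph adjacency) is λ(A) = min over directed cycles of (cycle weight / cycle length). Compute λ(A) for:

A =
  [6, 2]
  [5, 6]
λ(A) = 7/2

Enumerate directed cycles and compute their means (weight / length). Sample:
  cycle 0 → 0: weight = 6, length = 1, mean = 6/1 ≈ 6.000
  cycle 1 → 1: weight = 6, length = 1, mean = 6/1 ≈ 6.000
  cycle 0 → 1 → 0: weight = 7, length = 2, mean = 7/2 ≈ 3.500
  cycle 1 → 0 → 1: weight = 7, length = 2, mean = 7/2 ≈ 3.500
Minimum mean = 3.500, attained e.g. along the cycle 0 → 1 → 0 with weight 7 and length 2. So λ(A) = 7/2 = 7/2.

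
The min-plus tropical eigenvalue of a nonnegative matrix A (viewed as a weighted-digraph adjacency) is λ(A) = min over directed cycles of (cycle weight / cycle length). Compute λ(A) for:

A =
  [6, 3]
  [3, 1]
λ(A) = 1

Enumerate directed cycles and compute their means (weight / length). Sample:
  cycle 0 → 0: weight = 6, length = 1, mean = 6/1 ≈ 6.000
  cycle 1 → 1: weight = 1, length = 1, mean = 1/1 ≈ 1.000
  cycle 0 → 1 → 0: weight = 6, length = 2, mean = 6/2 ≈ 3.000
  cycle 1 → 0 → 1: weight = 6, length = 2, mean = 6/2 ≈ 3.000
Minimum mean = 1.000, attained e.g. along the cycle 1 → 1 with weight 1 and length 1. So λ(A) = 1/1 = 1.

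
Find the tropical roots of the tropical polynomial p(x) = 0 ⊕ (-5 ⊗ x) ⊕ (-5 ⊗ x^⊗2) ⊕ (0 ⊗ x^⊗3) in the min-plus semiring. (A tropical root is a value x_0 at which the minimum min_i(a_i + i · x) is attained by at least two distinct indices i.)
Roots: {-5, 0, 5}

Each tropical root is a break point of the lower envelope of the lines y = a_i + i · x (there are 4 lines, with slopes 0, 1, ..., 3). Only the lines that attain the minimum somewhere contribute to roots; other lines are dominated. Here the surviving (envelope) indices are i = 3, i = 2, i = 1, i = 0.
Intersections between consecutive envelope lines give the roots: for adjacent envelope indices i < j the intersection is x = (a_i − a_j) / (j − i). Reading off the sorted break points: {-5, 0, 5}.
Verification: at each break x_0, at least two indices attain the minimum of min_i(a_i + i · x_0).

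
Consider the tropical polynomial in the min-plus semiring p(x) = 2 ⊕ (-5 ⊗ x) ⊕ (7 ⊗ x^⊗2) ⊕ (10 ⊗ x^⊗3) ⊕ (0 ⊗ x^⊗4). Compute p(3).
p(3) = -2

A tropical monomial a ⊗ x^⊗i evaluates to a + i · x. Evaluating each term at x = 3:
  Term 0 contributes 2 + 0 · 3 = 2
  Term 1 contributes -5 + 1 · 3 = -2
  Term 2 contributes 7 + 2 · 3 = 13
  Term 3 contributes 10 + 3 · 3 = 19
  Term 4 contributes 0 + 4 · 3 = 12
p(3) = ⊕ of these = min[2, -2, 13, 19, 12] = -2.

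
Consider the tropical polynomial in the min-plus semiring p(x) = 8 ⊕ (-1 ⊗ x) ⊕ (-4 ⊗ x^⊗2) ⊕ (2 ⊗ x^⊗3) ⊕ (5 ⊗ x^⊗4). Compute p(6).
p(6) = 5

A tropical monomial a ⊗ x^⊗i evaluates to a + i · x. Evaluating each term at x = 6:
  Term 0 contributes 8 + 0 · 6 = 8
  Term 1 contributes -1 + 1 · 6 = 5
  Term 2 contributes -4 + 2 · 6 = 8
  Term 3 contributes 2 + 3 · 6 = 20
  Term 4 contributes 5 + 4 · 6 = 29
p(6) = ⊕ of these = min[8, 5, 8, 20, 29] = 5.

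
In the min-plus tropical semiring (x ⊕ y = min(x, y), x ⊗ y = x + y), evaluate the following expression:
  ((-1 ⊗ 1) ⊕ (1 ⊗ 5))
((-1 ⊗ 1) ⊕ (1 ⊗ 5)) = 0

Expand innermost to outermost. Recall ⊕ takes the minimum of its arguments and ⊗ takes their sum. Working out the expression ((-1 ⊗ 1) ⊕ (1 ⊗ 5)) gives 0.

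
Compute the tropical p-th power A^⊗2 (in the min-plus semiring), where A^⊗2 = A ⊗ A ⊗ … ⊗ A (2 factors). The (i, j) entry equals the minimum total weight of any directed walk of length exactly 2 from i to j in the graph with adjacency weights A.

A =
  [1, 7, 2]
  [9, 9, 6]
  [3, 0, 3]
A^⊗2 =
  [2, 2, 3]
  [9, 6, 9]
  [4, 3, 5]

Each entry (A^⊗2)_ij equals the minimum over all length-2 walks i = v_0 → v_1 → … → v_2 = j of Σ_t A[v_t][v_{t+1}]. For example, for (i, j) = (0, 2) we minimise over 3 possible intermediate vertex sequences; the minimum is 3, attained along the walk 0 → 0 → 2.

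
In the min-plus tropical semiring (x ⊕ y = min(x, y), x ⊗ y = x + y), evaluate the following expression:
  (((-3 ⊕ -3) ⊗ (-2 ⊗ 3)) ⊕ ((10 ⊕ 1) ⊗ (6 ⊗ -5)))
(((-3 ⊕ -3) ⊗ (-2 ⊗ 3)) ⊕ ((10 ⊕ 1) ⊗ (6 ⊗ -5))) = -2

Expand innermost to outermost. Recall ⊕ takes the minimum of its arguments and ⊗ takes their sum. Working out the expression (((-3 ⊕ -3) ⊗ (-2 ⊗ 3)) ⊕ ((10 ⊕ 1) ⊗ (6 ⊗ -5))) gives -2.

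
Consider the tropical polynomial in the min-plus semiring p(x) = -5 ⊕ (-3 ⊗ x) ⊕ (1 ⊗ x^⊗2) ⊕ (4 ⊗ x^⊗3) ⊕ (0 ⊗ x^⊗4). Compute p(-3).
p(-3) = -12

A tropical monomial a ⊗ x^⊗i evaluates to a + i · x. Evaluating each term at x = -3:
  Term 0 contributes -5 + 0 · -3 = -5
  Term 1 contributes -3 + 1 · -3 = -6
  Term 2 contributes 1 + 2 · -3 = -5
  Term 3 contributes 4 + 3 · -3 = -5
  Term 4 contributes 0 + 4 · -3 = -12
p(-3) = ⊕ of these = min[-5, -6, -5, -5, -12] = -12.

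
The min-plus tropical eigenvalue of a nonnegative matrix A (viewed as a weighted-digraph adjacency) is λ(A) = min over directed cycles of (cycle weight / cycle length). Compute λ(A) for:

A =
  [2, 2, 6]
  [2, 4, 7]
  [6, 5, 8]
λ(A) = 2

Enumerate directed cycles and compute their means (weight / length). Sample:
  cycle 0 → 0: weight = 2, length = 1, mean = 2/1 ≈ 2.000
  cycle 1 → 1: weight = 4, length = 1, mean = 4/1 ≈ 4.000
  cycle 2 → 2: weight = 8, length = 1, mean = 8/1 ≈ 8.000
  cycle 0 → 1 → 0: weight = 4, length = 2, mean = 4/2 ≈ 2.000
  cycle 0 → 2 → 0: weight = 12, length = 2, mean = 12/2 ≈ 6.000
  cycle 1 → 0 → 1: weight = 4, length = 2, mean = 4/2 ≈ 2.000
Minimum mean = 2.000, attained e.g. along the cycle 0 → 0 with weight 2 and length 1. So λ(A) = 2/1 = 2.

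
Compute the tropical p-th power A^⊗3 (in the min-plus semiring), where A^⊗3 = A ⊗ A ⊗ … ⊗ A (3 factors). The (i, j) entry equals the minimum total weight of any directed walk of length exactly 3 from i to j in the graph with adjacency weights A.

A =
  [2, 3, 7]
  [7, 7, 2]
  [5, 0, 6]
A^⊗3 =
  [6, 5, 7]
  [9, 8, 4]
  [7, 2, 8]

Each entry (A^⊗3)_ij equals the minimum over all length-3 walks i = v_0 → v_1 → … → v_3 = j of Σ_t A[v_t][v_{t+1}]. For example, for (i, j) = (0, 2) we minimise over 9 possible intermediate vertex sequences; the minimum is 7, attained along the walk 0 → 0 → 1 → 2.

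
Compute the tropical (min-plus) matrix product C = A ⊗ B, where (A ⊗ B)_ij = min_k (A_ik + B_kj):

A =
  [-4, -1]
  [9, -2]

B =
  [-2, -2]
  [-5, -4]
A ⊗ B =
  [-6, -6]
  [-7, -6]

Apply the min-plus product entry-by-entry:
  C[0][0] = min over k of (A[0][0] + B[0][0] = -4 + -2 = -6, A[0][1] + B[1][0] = -1 + -5 = -6) = -6 (attained at k = 0)
  C[0][1] = min over k of (A[0][0] + B[0][1] = -4 + -2 = -6, A[0][1] + B[1][1] = -1 + -4 = -5) = -6 (attained at k = 0)
  C[1][0] = min over k of (A[1][0] + B[0][0] = 9 + -2 = 7, A[1][1] + B[1][0] = -2 + -5 = -7) = -7 (attained at k = 1)
  C[1][1] = min over k of (A[1][0] + B[0][1] = 9 + -2 = 7, A[1][1] + B[1][1] = -2 + -4 = -6) = -6 (attained at k = 1)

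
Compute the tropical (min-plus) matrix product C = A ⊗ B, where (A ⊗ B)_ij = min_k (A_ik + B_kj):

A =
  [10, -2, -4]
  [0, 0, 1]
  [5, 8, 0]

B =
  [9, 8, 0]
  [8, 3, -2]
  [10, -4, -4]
A ⊗ B =
  [6, -8, -8]
  [8, -3, -3]
  [10, -4, -4]

Apply the min-plus product entry-by-entry:
  C[0][0] = min over k of (A[0][0] + B[0][0] = 10 + 9 = 19, A[0][1] + B[1][0] = -2 + 8 = 6, A[0][2] + B[2][0] = -4 + 10 = 6) = 6 (attained at k = 1)
  C[0][1] = min over k of (A[0][0] + B[0][1] = 10 + 8 = 18, A[0][1] + B[1][1] = -2 + 3 = 1, A[0][2] + B[2][1] = -4 + -4 = -8) = -8 (attained at k = 2)
  C[0][2] = min over k of (A[0][0] + B[0][2] = 10 + 0 = 10, A[0][1] + B[1][2] = -2 + -2 = -4, A[0][2] + B[2][2] = -4 + -4 = -8) = -8 (attained at k = 2)
  C[1][0] = min over k of (A[1][0] + B[0][0] = 0 + 9 = 9, A[1][1] + B[1][0] = 0 + 8 = 8, A[1][2] + B[2][0] = 1 + 10 = 11) = 8 (attained at k = 1)
  C[1][1] = min over k of (A[1][0] + B[0][1] = 0 + 8 = 8, A[1][1] + B[1][1] = 0 + 3 = 3, A[1][2] + B[2][1] = 1 + -4 = -3) = -3 (attained at k = 2)
  C[1][2] = min over k of (A[1][0] + B[0][2] = 0 + 0 = 0, A[1][1] + B[1][2] = 0 + -2 = -2, A[1][2] + B[2][2] = 1 + -4 = -3) = -3 (attained at k = 2)
  C[2][0] = min over k of (A[2][0] + B[0][0] = 5 + 9 = 14, A[2][1] + B[1][0] = 8 + 8 = 16, A[2][2] + B[2][0] = 0 + 10 = 10) = 10 (attained at k = 2)
  C[2][1] = min over k of (A[2][0] + B[0][1] = 5 + 8 = 13, A[2][1] + B[1][1] = 8 + 3 = 11, A[2][2] + B[2][1] = 0 + -4 = -4) = -4 (attained at k = 2)
  C[2][2] = min over k of (A[2][0] + B[0][2] = 5 + 0 = 5, A[2][1] + B[1][2] = 8 + -2 = 6, A[2][2] + B[2][2] = 0 + -4 = -4) = -4 (attained at k = 2)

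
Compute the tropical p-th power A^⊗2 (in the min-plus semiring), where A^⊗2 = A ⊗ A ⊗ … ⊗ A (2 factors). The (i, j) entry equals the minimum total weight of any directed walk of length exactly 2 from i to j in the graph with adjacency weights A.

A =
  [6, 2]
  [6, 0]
A^⊗2 =
  [8, 2]
  [6, 0]

Each entry (A^⊗2)_ij equals the minimum over all length-2 walks i = v_0 → v_1 → … → v_2 = j of Σ_t A[v_t][v_{t+1}]. For example, for (i, j) = (0, 1) we minimise over 2 possible intermediate vertex sequences; the minimum is 2, attained along the walk 0 → 1 → 1.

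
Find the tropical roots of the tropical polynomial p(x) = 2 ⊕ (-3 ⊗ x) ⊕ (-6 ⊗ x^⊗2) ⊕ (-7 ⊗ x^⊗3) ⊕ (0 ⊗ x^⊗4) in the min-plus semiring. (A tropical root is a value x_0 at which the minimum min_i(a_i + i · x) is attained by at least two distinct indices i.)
Roots: {-7, 1, 3, 5}

Each tropical root is a break point of the lower envelope of the lines y = a_i + i · x (there are 5 lines, with slopes 0, 1, ..., 4). Only the lines that attain the minimum somewhere contribute to roots; other lines are dominated. Here the surviving (envelope) indices are i = 4, i = 3, i = 2, i = 1, i = 0.
Intersections between consecutive envelope lines give the roots: for adjacent envelope indices i < j the intersection is x = (a_i − a_j) / (j − i). Reading off the sorted break points: {-7, 1, 3, 5}.
Verification: at each break x_0, at least two indices attain the minimum of min_i(a_i + i · x_0).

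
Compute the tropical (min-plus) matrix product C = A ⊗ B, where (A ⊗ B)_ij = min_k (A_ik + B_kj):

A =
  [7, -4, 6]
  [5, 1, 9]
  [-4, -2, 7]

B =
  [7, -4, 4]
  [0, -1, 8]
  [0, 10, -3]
A ⊗ B =
  [-4, -5, 3]
  [1, 0, 6]
  [-2, -8, 0]

Apply the min-plus product entry-by-entry:
  C[0][0] = min over k of (A[0][0] + B[0][0] = 7 + 7 = 14, A[0][1] + B[1][0] = -4 + 0 = -4, A[0][2] + B[2][0] = 6 + 0 = 6) = -4 (attained at k = 1)
  C[0][1] = min over k of (A[0][0] + B[0][1] = 7 + -4 = 3, A[0][1] + B[1][1] = -4 + -1 = -5, A[0][2] + B[2][1] = 6 + 10 = 16) = -5 (attained at k = 1)
  C[0][2] = min over k of (A[0][0] + B[0][2] = 7 + 4 = 11, A[0][1] + B[1][2] = -4 + 8 = 4, A[0][2] + B[2][2] = 6 + -3 = 3) = 3 (attained at k = 2)
  C[1][0] = min over k of (A[1][0] + B[0][0] = 5 + 7 = 12, A[1][1] + B[1][0] = 1 + 0 = 1, A[1][2] + B[2][0] = 9 + 0 = 9) = 1 (attained at k = 1)
  C[1][1] = min over k of (A[1][0] + B[0][1] = 5 + -4 = 1, A[1][1] + B[1][1] = 1 + -1 = 0, A[1][2] + B[2][1] = 9 + 10 = 19) = 0 (attained at k = 1)
  C[1][2] = min over k of (A[1][0] + B[0][2] = 5 + 4 = 9, A[1][1] + B[1][2] = 1 + 8 = 9, A[1][2] + B[2][2] = 9 + -3 = 6) = 6 (attained at k = 2)
  C[2][0] = min over k of (A[2][0] + B[0][0] = -4 + 7 = 3, A[2][1] + B[1][0] = -2 + 0 = -2, A[2][2] + B[2][0] = 7 + 0 = 7) = -2 (attained at k = 1)
  C[2][1] = min over k of (A[2][0] + B[0][1] = -4 + -4 = -8, A[2][1] + B[1][1] = -2 + -1 = -3, A[2][2] + B[2][1] = 7 + 10 = 17) = -8 (attained at k = 0)
  C[2][2] = min over k of (A[2][0] + B[0][2] = -4 + 4 = 0, A[2][1] + B[1][2] = -2 + 8 = 6, A[2][2] + B[2][2] = 7 + -3 = 4) = 0 (attained at k = 0)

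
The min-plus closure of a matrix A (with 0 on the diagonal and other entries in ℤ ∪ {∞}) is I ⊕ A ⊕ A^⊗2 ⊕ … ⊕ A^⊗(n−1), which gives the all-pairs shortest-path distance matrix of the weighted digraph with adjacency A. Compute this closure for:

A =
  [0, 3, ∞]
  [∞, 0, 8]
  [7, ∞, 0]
Closure =
  [0, 3, 11]
  [15, 0, 8]
  [7, 10, 0]

This is the Floyd-Warshall all-pairs shortest-path computation. For each intermediate vertex k = 0, 1, …, 2, update dist[i][j] ← min(dist[i][j], dist[i][k] + dist[k][j]). The final matrix gives, for each (i, j), the minimum total weight of any directed path from i to j (possibly empty when i = j).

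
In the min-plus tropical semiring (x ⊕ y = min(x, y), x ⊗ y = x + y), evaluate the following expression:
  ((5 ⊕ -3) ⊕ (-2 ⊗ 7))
((5 ⊕ -3) ⊕ (-2 ⊗ 7)) = -3

Expand innermost to outermost. Recall ⊕ takes the minimum of its arguments and ⊗ takes their sum. Working out the expression ((5 ⊕ -3) ⊕ (-2 ⊗ 7)) gives -3.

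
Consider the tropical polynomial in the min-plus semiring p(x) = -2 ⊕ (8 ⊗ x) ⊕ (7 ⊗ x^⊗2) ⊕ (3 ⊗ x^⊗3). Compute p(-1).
p(-1) = -2

A tropical monomial a ⊗ x^⊗i evaluates to a + i · x. Evaluating each term at x = -1:
  Term 0 contributes -2 + 0 · -1 = -2
  Term 1 contributes 8 + 1 · -1 = 7
  Term 2 contributes 7 + 2 · -1 = 5
  Term 3 contributes 3 + 3 · -1 = 0
p(-1) = ⊕ of these = min[-2, 7, 5, 0] = -2.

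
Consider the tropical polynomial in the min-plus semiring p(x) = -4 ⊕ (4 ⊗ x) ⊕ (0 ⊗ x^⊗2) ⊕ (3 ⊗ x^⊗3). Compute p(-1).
p(-1) = -4

A tropical monomial a ⊗ x^⊗i evaluates to a + i · x. Evaluating each term at x = -1:
  Term 0 contributes -4 + 0 · -1 = -4
  Term 1 contributes 4 + 1 · -1 = 3
  Term 2 contributes 0 + 2 · -1 = -2
  Term 3 contributes 3 + 3 · -1 = 0
p(-1) = ⊕ of these = min[-4, 3, -2, 0] = -4.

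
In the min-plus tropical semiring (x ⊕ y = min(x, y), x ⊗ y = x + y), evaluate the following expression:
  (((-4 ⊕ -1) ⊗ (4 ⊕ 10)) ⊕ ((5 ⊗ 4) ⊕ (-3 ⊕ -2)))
(((-4 ⊕ -1) ⊗ (4 ⊕ 10)) ⊕ ((5 ⊗ 4) ⊕ (-3 ⊕ -2))) = -3

Expand innermost to outermost. Recall ⊕ takes the minimum of its arguments and ⊗ takes their sum. Working out the expression (((-4 ⊕ -1) ⊗ (4 ⊕ 10)) ⊕ ((5 ⊗ 4) ⊕ (-3 ⊕ -2))) gives -3.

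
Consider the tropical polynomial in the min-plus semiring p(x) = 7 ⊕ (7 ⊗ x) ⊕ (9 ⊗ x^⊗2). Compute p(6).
p(6) = 7

A tropical monomial a ⊗ x^⊗i evaluates to a + i · x. Evaluating each term at x = 6:
  Term 0 contributes 7 + 0 · 6 = 7
  Term 1 contributes 7 + 1 · 6 = 13
  Term 2 contributes 9 + 2 · 6 = 21
p(6) = ⊕ of these = min[7, 13, 21] = 7.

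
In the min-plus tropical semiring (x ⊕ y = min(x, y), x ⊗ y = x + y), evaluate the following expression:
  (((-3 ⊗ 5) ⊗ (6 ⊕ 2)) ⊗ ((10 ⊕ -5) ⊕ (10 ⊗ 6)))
(((-3 ⊗ 5) ⊗ (6 ⊕ 2)) ⊗ ((10 ⊕ -5) ⊕ (10 ⊗ 6))) = -1

Expand innermost to outermost. Recall ⊕ takes the minimum of its arguments and ⊗ takes their sum. Working out the expression (((-3 ⊗ 5) ⊗ (6 ⊕ 2)) ⊗ ((10 ⊕ -5) ⊕ (10 ⊗ 6))) gives -1.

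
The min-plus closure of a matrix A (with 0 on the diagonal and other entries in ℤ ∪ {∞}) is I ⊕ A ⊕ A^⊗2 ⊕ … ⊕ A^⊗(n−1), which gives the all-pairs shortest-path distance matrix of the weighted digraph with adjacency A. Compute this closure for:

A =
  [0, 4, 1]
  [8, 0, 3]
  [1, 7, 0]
Closure =
  [0, 4, 1]
  [4, 0, 3]
  [1, 5, 0]

This is the Floyd-Warshall all-pairs shortest-path computation. For each intermediate vertex k = 0, 1, …, 2, update dist[i][j] ← min(dist[i][j], dist[i][k] + dist[k][j]). The final matrix gives, for each (i, j), the minimum total weight of any directed path from i to j (possibly empty when i = j).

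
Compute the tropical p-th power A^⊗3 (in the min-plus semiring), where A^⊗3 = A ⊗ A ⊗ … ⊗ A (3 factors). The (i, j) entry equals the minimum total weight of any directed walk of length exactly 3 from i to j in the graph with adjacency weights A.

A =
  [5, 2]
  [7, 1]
A^⊗3 =
  [10, 4]
  [9, 3]

Each entry (A^⊗3)_ij equals the minimum over all length-3 walks i = v_0 → v_1 → … → v_3 = j of Σ_t A[v_t][v_{t+1}]. For example, for (i, j) = (0, 1) we minimise over 4 possible intermediate vertex sequences; the minimum is 4, attained along the walk 0 → 1 → 1 → 1.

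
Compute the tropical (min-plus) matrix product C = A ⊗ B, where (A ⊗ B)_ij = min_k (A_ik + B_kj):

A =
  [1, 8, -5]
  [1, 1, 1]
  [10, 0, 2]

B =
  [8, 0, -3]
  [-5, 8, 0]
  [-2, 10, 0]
A ⊗ B =
  [-7, 1, -5]
  [-4, 1, -2]
  [-5, 8, 0]

Apply the min-plus product entry-by-entry:
  C[0][0] = min over k of (A[0][0] + B[0][0] = 1 + 8 = 9, A[0][1] + B[1][0] = 8 + -5 = 3, A[0][2] + B[2][0] = -5 + -2 = -7) = -7 (attained at k = 2)
  C[0][1] = min over k of (A[0][0] + B[0][1] = 1 + 0 = 1, A[0][1] + B[1][1] = 8 + 8 = 16, A[0][2] + B[2][1] = -5 + 10 = 5) = 1 (attained at k = 0)
  C[0][2] = min over k of (A[0][0] + B[0][2] = 1 + -3 = -2, A[0][1] + B[1][2] = 8 + 0 = 8, A[0][2] + B[2][2] = -5 + 0 = -5) = -5 (attained at k = 2)
  C[1][0] = min over k of (A[1][0] + B[0][0] = 1 + 8 = 9, A[1][1] + B[1][0] = 1 + -5 = -4, A[1][2] + B[2][0] = 1 + -2 = -1) = -4 (attained at k = 1)
  C[1][1] = min over k of (A[1][0] + B[0][1] = 1 + 0 = 1, A[1][1] + B[1][1] = 1 + 8 = 9, A[1][2] + B[2][1] = 1 + 10 = 11) = 1 (attained at k = 0)
  C[1][2] = min over k of (A[1][0] + B[0][2] = 1 + -3 = -2, A[1][1] + B[1][2] = 1 + 0 = 1, A[1][2] + B[2][2] = 1 + 0 = 1) = -2 (attained at k = 0)
  C[2][0] = min over k of (A[2][0] + B[0][0] = 10 + 8 = 18, A[2][1] + B[1][0] = 0 + -5 = -5, A[2][2] + B[2][0] = 2 + -2 = 0) = -5 (attained at k = 1)
  C[2][1] = min over k of (A[2][0] + B[0][1] = 10 + 0 = 10, A[2][1] + B[1][1] = 0 + 8 = 8, A[2][2] + B[2][1] = 2 + 10 = 12) = 8 (attained at k = 1)
  C[2][2] = min over k of (A[2][0] + B[0][2] = 10 + -3 = 7, A[2][1] + B[1][2] = 0 + 0 = 0, A[2][2] + B[2][2] = 2 + 0 = 2) = 0 (attained at k = 1)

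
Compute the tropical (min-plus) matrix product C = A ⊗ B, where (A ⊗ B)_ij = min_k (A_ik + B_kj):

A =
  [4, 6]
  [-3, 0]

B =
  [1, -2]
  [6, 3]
A ⊗ B =
  [5, 2]
  [-2, -5]

Apply the min-plus product entry-by-entry:
  C[0][0] = min over k of (A[0][0] + B[0][0] = 4 + 1 = 5, A[0][1] + B[1][0] = 6 + 6 = 12) = 5 (attained at k = 0)
  C[0][1] = min over k of (A[0][0] + B[0][1] = 4 + -2 = 2, A[0][1] + B[1][1] = 6 + 3 = 9) = 2 (attained at k = 0)
  C[1][0] = min over k of (A[1][0] + B[0][0] = -3 + 1 = -2, A[1][1] + B[1][0] = 0 + 6 = 6) = -2 (attained at k = 0)
  C[1][1] = min over k of (A[1][0] + B[0][1] = -3 + -2 = -5, A[1][1] + B[1][1] = 0 + 3 = 3) = -5 (attained at k = 0)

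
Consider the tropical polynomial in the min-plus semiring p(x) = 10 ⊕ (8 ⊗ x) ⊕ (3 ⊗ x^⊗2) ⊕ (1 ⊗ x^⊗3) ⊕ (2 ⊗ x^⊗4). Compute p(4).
p(4) = 10

A tropical monomial a ⊗ x^⊗i evaluates to a + i · x. Evaluating each term at x = 4:
  Term 0 contributes 10 + 0 · 4 = 10
  Term 1 contributes 8 + 1 · 4 = 12
  Term 2 contributes 3 + 2 · 4 = 11
  Term 3 contributes 1 + 3 · 4 = 13
  Term 4 contributes 2 + 4 · 4 = 18
p(4) = ⊕ of these = min[10, 12, 11, 13, 18] = 10.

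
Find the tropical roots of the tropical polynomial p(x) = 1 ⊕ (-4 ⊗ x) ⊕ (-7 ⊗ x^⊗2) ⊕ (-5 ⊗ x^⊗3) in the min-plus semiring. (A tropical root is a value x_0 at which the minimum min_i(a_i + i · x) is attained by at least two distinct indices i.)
Roots: {-2, 3, 5}

Each tropical root is a break point of the lower envelope of the lines y = a_i + i · x (there are 4 lines, with slopes 0, 1, ..., 3). Only the lines that attain the minimum somewhere contribute to roots; other lines are dominated. Here the surviving (envelope) indices are i = 3, i = 2, i = 1, i = 0.
Intersections between consecutive envelope lines give the roots: for adjacent envelope indices i < j the intersection is x = (a_i − a_j) / (j − i). Reading off the sorted break points: {-2, 3, 5}.
Verification: at each break x_0, at least two indices attain the minimum of min_i(a_i + i · x_0).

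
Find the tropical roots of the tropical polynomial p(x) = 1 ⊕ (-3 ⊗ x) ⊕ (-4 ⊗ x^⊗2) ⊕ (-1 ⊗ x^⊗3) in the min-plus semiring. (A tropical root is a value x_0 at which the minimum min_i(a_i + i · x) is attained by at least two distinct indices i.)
Roots: {-3, 1, 4}

Each tropical root is a break point of the lower envelope of the lines y = a_i + i · x (there are 4 lines, with slopes 0, 1, ..., 3). Only the lines that attain the minimum somewhere contribute to roots; other lines are dominated. Here the surviving (envelope) indices are i = 3, i = 2, i = 1, i = 0.
Intersections between consecutive envelope lines give the roots: for adjacent envelope indices i < j the intersection is x = (a_i − a_j) / (j − i). Reading off the sorted break points: {-3, 1, 4}.
Verification: at each break x_0, at least two indices attain the minimum of min_i(a_i + i · x_0).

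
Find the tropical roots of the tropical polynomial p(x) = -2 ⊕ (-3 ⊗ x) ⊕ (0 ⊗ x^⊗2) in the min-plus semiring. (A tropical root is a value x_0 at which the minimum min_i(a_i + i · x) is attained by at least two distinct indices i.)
Roots: {-3, 1}

Each tropical root is a break point of the lower envelope of the lines y = a_i + i · x (there are 3 lines, with slopes 0, 1, ..., 2). Only the lines that attain the minimum somewhere contribute to roots; other lines are dominated. Here the surviving (envelope) indices are i = 2, i = 1, i = 0.
Intersections between consecutive envelope lines give the roots: for adjacent envelope indices i < j the intersection is x = (a_i − a_j) / (j − i). Reading off the sorted break points: {-3, 1}.
Verification: at each break x_0, at least two indices attain the minimum of min_i(a_i + i · x_0).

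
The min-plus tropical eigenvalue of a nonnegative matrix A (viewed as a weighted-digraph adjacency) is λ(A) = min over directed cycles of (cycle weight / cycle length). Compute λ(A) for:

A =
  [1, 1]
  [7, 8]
λ(A) = 1

Enumerate directed cycles and compute their means (weight / length). Sample:
  cycle 0 → 0: weight = 1, length = 1, mean = 1/1 ≈ 1.000
  cycle 1 → 1: weight = 8, length = 1, mean = 8/1 ≈ 8.000
  cycle 0 → 1 → 0: weight = 8, length = 2, mean = 8/2 ≈ 4.000
  cycle 1 → 0 → 1: weight = 8, length = 2, mean = 8/2 ≈ 4.000
Minimum mean = 1.000, attained e.g. along the cycle 0 → 0 with weight 1 and length 1. So λ(A) = 1/1 = 1.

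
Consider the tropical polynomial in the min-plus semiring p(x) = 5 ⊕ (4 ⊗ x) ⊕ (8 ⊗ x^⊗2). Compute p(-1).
p(-1) = 3

A tropical monomial a ⊗ x^⊗i evaluates to a + i · x. Evaluating each term at x = -1:
  Term 0 contributes 5 + 0 · -1 = 5
  Term 1 contributes 4 + 1 · -1 = 3
  Term 2 contributes 8 + 2 · -1 = 6
p(-1) = ⊕ of these = min[5, 3, 6] = 3.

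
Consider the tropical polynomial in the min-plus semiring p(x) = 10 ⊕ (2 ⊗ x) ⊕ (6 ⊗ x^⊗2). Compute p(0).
p(0) = 2

A tropical monomial a ⊗ x^⊗i evaluates to a + i · x. Evaluating each term at x = 0:
  Term 0 contributes 10 + 0 · 0 = 10
  Term 1 contributes 2 + 1 · 0 = 2
  Term 2 contributes 6 + 2 · 0 = 6
p(0) = ⊕ of these = min[10, 2, 6] = 2.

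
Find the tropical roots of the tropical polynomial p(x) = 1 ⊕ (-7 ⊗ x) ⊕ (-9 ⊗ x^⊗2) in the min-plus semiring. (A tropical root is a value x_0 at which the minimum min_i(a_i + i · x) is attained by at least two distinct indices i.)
Roots: {2, 8}

Each tropical root is a break point of the lower envelope of the lines y = a_i + i · x (there are 3 lines, with slopes 0, 1, ..., 2). Only the lines that attain the minimum somewhere contribute to roots; other lines are dominated. Here the surviving (envelope) indices are i = 2, i = 1, i = 0.
Intersections between consecutive envelope lines give the roots: for adjacent envelope indices i < j the intersection is x = (a_i − a_j) / (j − i). Reading off the sorted break points: {2, 8}.
Verification: at each break x_0, at least two indices attain the minimum of min_i(a_i + i · x_0).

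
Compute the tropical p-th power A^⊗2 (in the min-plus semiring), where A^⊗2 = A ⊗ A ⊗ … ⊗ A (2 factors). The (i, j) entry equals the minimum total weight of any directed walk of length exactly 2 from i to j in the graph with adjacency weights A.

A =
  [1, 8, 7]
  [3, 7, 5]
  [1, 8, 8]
A^⊗2 =
  [2, 9, 8]
  [4, 11, 10]
  [2, 9, 8]

Each entry (A^⊗2)_ij equals the minimum over all length-2 walks i = v_0 → v_1 → … → v_2 = j of Σ_t A[v_t][v_{t+1}]. For example, for (i, j) = (0, 2) we minimise over 3 possible intermediate vertex sequences; the minimum is 8, attained along the walk 0 → 0 → 2.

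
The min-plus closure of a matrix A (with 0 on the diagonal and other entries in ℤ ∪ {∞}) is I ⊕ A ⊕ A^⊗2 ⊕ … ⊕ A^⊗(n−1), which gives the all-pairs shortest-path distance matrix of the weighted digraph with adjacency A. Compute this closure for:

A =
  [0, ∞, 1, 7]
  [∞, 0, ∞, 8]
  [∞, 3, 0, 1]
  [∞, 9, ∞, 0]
Closure =
  [0, 4, 1, 2]
  [∞, 0, ∞, 8]
  [∞, 3, 0, 1]
  [∞, 9, ∞, 0]

This is the Floyd-Warshall all-pairs shortest-path computation. For each intermediate vertex k = 0, 1, …, 3, update dist[i][j] ← min(dist[i][j], dist[i][k] + dist[k][j]). The final matrix gives, for each (i, j), the minimum total weight of any directed path from i to j (possibly empty when i = j).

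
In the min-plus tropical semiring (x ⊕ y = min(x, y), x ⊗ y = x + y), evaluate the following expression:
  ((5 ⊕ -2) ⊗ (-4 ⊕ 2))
((5 ⊕ -2) ⊗ (-4 ⊕ 2)) = -6

Expand innermost to outermost. Recall ⊕ takes the minimum of its arguments and ⊗ takes their sum. Working out the expression ((5 ⊕ -2) ⊗ (-4 ⊕ 2)) gives -6.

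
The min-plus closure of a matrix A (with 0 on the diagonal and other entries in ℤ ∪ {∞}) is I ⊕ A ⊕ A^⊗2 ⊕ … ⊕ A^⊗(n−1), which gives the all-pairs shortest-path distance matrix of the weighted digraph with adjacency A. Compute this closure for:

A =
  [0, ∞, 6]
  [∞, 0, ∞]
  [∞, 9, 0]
Closure =
  [0, 15, 6]
  [∞, 0, ∞]
  [∞, 9, 0]

This is the Floyd-Warshall all-pairs shortest-path computation. For each intermediate vertex k = 0, 1, …, 2, update dist[i][j] ← min(dist[i][j], dist[i][k] + dist[k][j]). The final matrix gives, for each (i, j), the minimum total weight of any directed path from i to j (possibly empty when i = j).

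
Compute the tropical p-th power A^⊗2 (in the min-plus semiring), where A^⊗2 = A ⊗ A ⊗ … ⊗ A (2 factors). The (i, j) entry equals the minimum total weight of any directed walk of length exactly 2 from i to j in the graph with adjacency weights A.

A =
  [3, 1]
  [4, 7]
A^⊗2 =
  [5, 4]
  [7, 5]

Each entry (A^⊗2)_ij equals the minimum over all length-2 walks i = v_0 → v_1 → … → v_2 = j of Σ_t A[v_t][v_{t+1}]. For example, for (i, j) = (0, 1) we minimise over 2 possible intermediate vertex sequences; the minimum is 4, attained along the walk 0 → 0 → 1.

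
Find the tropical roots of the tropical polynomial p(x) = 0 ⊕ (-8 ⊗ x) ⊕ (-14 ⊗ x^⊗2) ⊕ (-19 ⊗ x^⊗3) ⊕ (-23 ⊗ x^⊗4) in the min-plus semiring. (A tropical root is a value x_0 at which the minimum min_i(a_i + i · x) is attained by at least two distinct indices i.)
Roots: {4, 5, 6, 8}

Each tropical root is a break point of the lower envelope of the lines y = a_i + i · x (there are 5 lines, with slopes 0, 1, ..., 4). Only the lines that attain the minimum somewhere contribute to roots; other lines are dominated. Here the surviving (envelope) indices are i = 4, i = 3, i = 2, i = 1, i = 0.
Intersections between consecutive envelope lines give the roots: for adjacent envelope indices i < j the intersection is x = (a_i − a_j) / (j − i). Reading off the sorted break points: {4, 5, 6, 8}.
Verification: at each break x_0, at least two indices attain the minimum of min_i(a_i + i · x_0).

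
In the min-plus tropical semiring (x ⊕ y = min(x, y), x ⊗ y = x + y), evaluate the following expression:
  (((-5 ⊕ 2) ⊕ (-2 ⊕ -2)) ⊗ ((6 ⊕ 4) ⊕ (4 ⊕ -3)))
(((-5 ⊕ 2) ⊕ (-2 ⊕ -2)) ⊗ ((6 ⊕ 4) ⊕ (4 ⊕ -3))) = -8

Expand innermost to outermost. Recall ⊕ takes the minimum of its arguments and ⊗ takes their sum. Working out the expression (((-5 ⊕ 2) ⊕ (-2 ⊕ -2)) ⊗ ((6 ⊕ 4) ⊕ (4 ⊕ -3))) gives -8.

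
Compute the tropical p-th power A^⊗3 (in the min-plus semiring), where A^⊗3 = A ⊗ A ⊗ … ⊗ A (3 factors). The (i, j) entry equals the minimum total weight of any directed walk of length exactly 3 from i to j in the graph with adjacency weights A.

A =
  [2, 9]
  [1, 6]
A^⊗3 =
  [6, 13]
  [5, 12]

Each entry (A^⊗3)_ij equals the minimum over all length-3 walks i = v_0 → v_1 → … → v_3 = j of Σ_t A[v_t][v_{t+1}]. For example, for (i, j) = (0, 1) we minimise over 4 possible intermediate vertex sequences; the minimum is 13, attained along the walk 0 → 0 → 0 → 1.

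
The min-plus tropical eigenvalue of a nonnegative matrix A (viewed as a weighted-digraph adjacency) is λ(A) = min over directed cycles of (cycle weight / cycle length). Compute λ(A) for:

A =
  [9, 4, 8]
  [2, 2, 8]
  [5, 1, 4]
λ(A) = 2

Enumerate directed cycles and compute their means (weight / length). Sample:
  cycle 0 → 0: weight = 9, length = 1, mean = 9/1 ≈ 9.000
  cycle 1 → 1: weight = 2, length = 1, mean = 2/1 ≈ 2.000
  cycle 2 → 2: weight = 4, length = 1, mean = 4/1 ≈ 4.000
  cycle 0 → 1 → 0: weight = 6, length = 2, mean = 6/2 ≈ 3.000
  cycle 0 → 2 → 0: weight = 13, length = 2, mean = 13/2 ≈ 6.500
  cycle 1 → 0 → 1: weight = 6, length = 2, mean = 6/2 ≈ 3.000
Minimum mean = 2.000, attained e.g. along the cycle 1 → 1 with weight 2 and length 1. So λ(A) = 2/1 = 2.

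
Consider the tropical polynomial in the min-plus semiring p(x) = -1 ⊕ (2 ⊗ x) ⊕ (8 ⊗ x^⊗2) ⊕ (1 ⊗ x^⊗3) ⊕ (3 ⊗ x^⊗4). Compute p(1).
p(1) = -1

A tropical monomial a ⊗ x^⊗i evaluates to a + i · x. Evaluating each term at x = 1:
  Term 0 contributes -1 + 0 · 1 = -1
  Term 1 contributes 2 + 1 · 1 = 3
  Term 2 contributes 8 + 2 · 1 = 10
  Term 3 contributes 1 + 3 · 1 = 4
  Term 4 contributes 3 + 4 · 1 = 7
p(1) = ⊕ of these = min[-1, 3, 10, 4, 7] = -1.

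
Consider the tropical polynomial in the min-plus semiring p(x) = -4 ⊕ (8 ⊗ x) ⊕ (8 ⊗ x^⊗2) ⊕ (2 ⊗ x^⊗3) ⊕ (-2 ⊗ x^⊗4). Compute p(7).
p(7) = -4

A tropical monomial a ⊗ x^⊗i evaluates to a + i · x. Evaluating each term at x = 7:
  Term 0 contributes -4 + 0 · 7 = -4
  Term 1 contributes 8 + 1 · 7 = 15
  Term 2 contributes 8 + 2 · 7 = 22
  Term 3 contributes 2 + 3 · 7 = 23
  Term 4 contributes -2 + 4 · 7 = 26
p(7) = ⊕ of these = min[-4, 15, 22, 23, 26] = -4.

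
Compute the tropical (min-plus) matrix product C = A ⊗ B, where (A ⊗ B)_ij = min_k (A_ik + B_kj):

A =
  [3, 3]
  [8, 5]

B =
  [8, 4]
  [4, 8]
A ⊗ B =
  [7, 7]
  [9, 12]

Apply the min-plus product entry-by-entry:
  C[0][0] = min over k of (A[0][0] + B[0][0] = 3 + 8 = 11, A[0][1] + B[1][0] = 3 + 4 = 7) = 7 (attained at k = 1)
  C[0][1] = min over k of (A[0][0] + B[0][1] = 3 + 4 = 7, A[0][1] + B[1][1] = 3 + 8 = 11) = 7 (attained at k = 0)
  C[1][0] = min over k of (A[1][0] + B[0][0] = 8 + 8 = 16, A[1][1] + B[1][0] = 5 + 4 = 9) = 9 (attained at k = 1)
  C[1][1] = min over k of (A[1][0] + B[0][1] = 8 + 4 = 12, A[1][1] + B[1][1] = 5 + 8 = 13) = 12 (attained at k = 0)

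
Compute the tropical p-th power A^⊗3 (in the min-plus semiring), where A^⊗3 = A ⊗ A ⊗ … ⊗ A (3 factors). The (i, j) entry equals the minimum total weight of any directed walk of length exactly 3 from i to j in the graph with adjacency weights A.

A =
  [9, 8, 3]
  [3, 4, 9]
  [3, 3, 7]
A^⊗3 =
  [9, 10, 9]
  [9, 9, 10]
  [9, 9, 9]

Each entry (A^⊗3)_ij equals the minimum over all length-3 walks i = v_0 → v_1 → … → v_3 = j of Σ_t A[v_t][v_{t+1}]. For example, for (i, j) = (0, 2) we minimise over 9 possible intermediate vertex sequences; the minimum is 9, attained along the walk 0 → 2 → 0 → 2.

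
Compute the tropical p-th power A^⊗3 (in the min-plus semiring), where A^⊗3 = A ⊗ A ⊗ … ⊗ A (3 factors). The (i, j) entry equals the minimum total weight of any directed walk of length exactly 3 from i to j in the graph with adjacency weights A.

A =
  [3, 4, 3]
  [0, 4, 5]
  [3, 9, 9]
A^⊗3 =
  [7, 8, 7]
  [4, 7, 6]
  [7, 10, 9]

Each entry (A^⊗3)_ij equals the minimum over all length-3 walks i = v_0 → v_1 → … → v_3 = j of Σ_t A[v_t][v_{t+1}]. For example, for (i, j) = (0, 2) we minimise over 9 possible intermediate vertex sequences; the minimum is 7, attained along the walk 0 → 1 → 0 → 2.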